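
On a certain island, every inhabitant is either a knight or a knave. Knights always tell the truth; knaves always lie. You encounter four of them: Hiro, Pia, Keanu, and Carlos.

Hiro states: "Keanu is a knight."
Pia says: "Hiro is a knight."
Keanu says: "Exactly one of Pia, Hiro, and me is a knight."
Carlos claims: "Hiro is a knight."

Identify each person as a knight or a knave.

Consider Hiro. Suppose Hiro is a knight.
Then no assignment of the remaining roles makes every statement match its speaker's type — contradiction.
So Hiro is a knave.
With that fixed, Pia's statement is false, so Pia is a knave.
With that fixed, Carlos's statement is false, so Carlos is a knave.
Consider Keanu. Suppose Keanu is a knight.
Then Hiro's statement comes out true, contradicting Hiro being a knave.
So Keanu is a knave.

Hiro: knave, Pia: knave, Keanu: knave, Carlos: knave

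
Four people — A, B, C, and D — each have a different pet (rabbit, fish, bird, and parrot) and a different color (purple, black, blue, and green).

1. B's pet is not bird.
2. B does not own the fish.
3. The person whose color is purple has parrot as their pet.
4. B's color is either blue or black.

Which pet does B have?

Clue 1 rules out bird for B's pet.
With clues 1–2, fish is impossible for B's pet.
With clues 1–4, parrot is impossible for B's pet.
That leaves rabbit.

rabbit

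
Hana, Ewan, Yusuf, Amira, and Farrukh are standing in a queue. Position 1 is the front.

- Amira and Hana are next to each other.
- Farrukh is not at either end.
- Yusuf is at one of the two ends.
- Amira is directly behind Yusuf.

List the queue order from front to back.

Yusuf, Amira, Hana, Farrukh, Ewan

From clues 1–2: Farrukh is in {2,3,4}.
From clues 1–3: Yusuf is in {1,5}.
From clues 1–4: Yusuf → position 1, Amira → position 2, Hana → position 3, Farrukh → position 4, Ewan → position 5.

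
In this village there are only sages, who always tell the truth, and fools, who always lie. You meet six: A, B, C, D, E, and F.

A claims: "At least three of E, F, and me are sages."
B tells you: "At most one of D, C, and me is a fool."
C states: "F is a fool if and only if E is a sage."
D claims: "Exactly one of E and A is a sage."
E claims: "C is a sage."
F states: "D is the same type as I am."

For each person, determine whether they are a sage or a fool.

Consider A. Suppose A is a sage.
Then no assignment of the remaining roles makes every statement match its speaker's type — contradiction.
So A is a fool.
Consider B. Suppose B is a fool.
Then no assignment of the remaining roles makes every statement match its speaker's type — contradiction.
So B is a sage.
Consider C. Suppose C is a fool.
Then no assignment of the remaining roles makes every statement match its speaker's type — contradiction.
So C is a sage.
With that fixed, E's statement is true, so E is a sage.
With that fixed, D's statement is true, so D is a sage.
Consider F. Suppose F is a sage.
Then C's statement comes out false, contradicting C being a sage.
So F is a fool.

A: fool, B: sage, C: sage, D: sage, E: sage, F: fool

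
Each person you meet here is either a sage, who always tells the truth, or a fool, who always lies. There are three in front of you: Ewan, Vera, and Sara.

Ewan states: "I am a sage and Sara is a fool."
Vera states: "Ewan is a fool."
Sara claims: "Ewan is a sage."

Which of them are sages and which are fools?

Ewan: fool, Vera: sage, Sara: fool

Consider Ewan. Suppose Ewan is a sage.
Then no assignment of the remaining roles makes every statement match its speaker's type — contradiction.
So Ewan is a fool.
With that fixed, Vera's statement is true, so Vera is a sage.
With that fixed, Sara's statement is false, so Sara is a fool.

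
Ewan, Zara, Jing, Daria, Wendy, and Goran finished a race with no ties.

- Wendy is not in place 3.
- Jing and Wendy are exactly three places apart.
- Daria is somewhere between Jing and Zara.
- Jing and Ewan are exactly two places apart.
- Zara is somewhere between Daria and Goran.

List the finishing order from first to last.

From clue 1: Wendy is in {1,2,4,5,6}.
From clues 1–2: Jing is in {1,2,3,4,5}.
From clues 1–3: Daria is in {2,3,4,5}.
From clues 1–4: Zara is in {1,2,5,6}.
From clues 1–5: Jing → place 1, Daria → place 2, Ewan → place 3, Wendy → place 4, Zara → place 5, Goran → place 6.

Jing, Daria, Ewan, Wendy, Zara, Goran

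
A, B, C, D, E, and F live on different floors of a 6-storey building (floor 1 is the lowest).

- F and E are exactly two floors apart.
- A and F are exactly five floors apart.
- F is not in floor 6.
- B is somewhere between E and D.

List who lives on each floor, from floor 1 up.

From clues 1–2: A is in {1,6}.
From clues 1–3: F → floor 1, E → floor 3, A → floor 6.
From clues 1–4: C → floor 2, B → floor 4, D → floor 5.

F, C, E, B, D, A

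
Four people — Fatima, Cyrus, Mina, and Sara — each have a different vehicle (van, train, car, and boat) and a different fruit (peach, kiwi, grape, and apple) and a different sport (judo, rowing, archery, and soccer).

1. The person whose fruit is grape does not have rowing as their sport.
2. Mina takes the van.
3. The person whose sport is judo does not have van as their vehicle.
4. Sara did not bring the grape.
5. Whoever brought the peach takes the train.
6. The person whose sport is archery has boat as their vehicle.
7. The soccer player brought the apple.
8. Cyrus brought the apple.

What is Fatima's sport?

archery

With clues 1–8, judo, rowing, and soccer are impossible for Fatima's sport.
That leaves archery.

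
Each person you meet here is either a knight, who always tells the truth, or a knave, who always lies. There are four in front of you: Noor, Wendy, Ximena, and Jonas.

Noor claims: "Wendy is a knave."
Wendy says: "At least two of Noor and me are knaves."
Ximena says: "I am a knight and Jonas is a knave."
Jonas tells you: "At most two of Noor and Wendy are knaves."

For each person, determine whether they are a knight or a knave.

Noor: knight, Wendy: knave, Ximena: knave, Jonas: knight

Regardless of anyone's role, Jonas's statement is true, so Jonas is a knight.
With that fixed, Ximena's statement is false, so Ximena is a knave.
Consider Noor. Suppose Noor is a knave.
Then whichever role Wendy has, Wendy's statement has the wrong truth value — contradiction.
So Noor is a knight.
With that fixed, Wendy's statement is false, so Wendy is a knave.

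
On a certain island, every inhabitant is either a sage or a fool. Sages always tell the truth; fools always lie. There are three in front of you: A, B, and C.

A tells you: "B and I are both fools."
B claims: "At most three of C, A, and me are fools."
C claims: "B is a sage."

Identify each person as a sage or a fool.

Regardless of anyone's role, B's statement is true, so B is a sage.
With that fixed, C's statement is true, so C is a sage.
With that fixed, A's statement is false, so A is a fool.

A: fool, B: sage, C: sage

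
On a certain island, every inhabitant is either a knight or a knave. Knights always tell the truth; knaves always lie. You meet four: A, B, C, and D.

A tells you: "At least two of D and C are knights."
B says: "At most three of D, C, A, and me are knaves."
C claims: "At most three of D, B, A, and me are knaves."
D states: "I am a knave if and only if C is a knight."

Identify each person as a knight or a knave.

A: knave, B: knave, C: knave, D: knave

Consider A. Suppose A is a knight.
Then no assignment of the remaining roles makes every statement match its speaker's type — contradiction.
So A is a knave.
Consider B. Suppose B is a knight.
Then no assignment of the remaining roles makes every statement match its speaker's type — contradiction.
So B is a knave.
Consider C. Suppose C is a knight.
Then B's statement comes out true, contradicting B being a knave.
So C is a knave.
Consider D. Suppose D is a knight.
Then B's statement comes out true, contradicting B being a knave.
So D is a knave.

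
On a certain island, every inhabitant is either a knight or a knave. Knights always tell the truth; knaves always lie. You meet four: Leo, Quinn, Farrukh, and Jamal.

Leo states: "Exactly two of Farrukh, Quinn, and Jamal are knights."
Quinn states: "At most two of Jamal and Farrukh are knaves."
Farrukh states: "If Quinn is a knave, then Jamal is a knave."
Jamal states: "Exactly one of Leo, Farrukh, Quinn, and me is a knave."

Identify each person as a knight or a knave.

Leo: knave, Quinn: knight, Farrukh: knight, Jamal: knight

Regardless of anyone's role, Quinn's statement is true, so Quinn is a knight.
With that fixed, Farrukh's statement is true, so Farrukh is a knight.
Consider Leo. Suppose Leo is a knight.
Then whichever role Jamal has, Jamal's statement has the wrong truth value — contradiction.
So Leo is a knave.
Consider Jamal. Suppose Jamal is a knave.
Then Leo's statement comes out true, contradicting Leo being a knave.
So Jamal is a knight.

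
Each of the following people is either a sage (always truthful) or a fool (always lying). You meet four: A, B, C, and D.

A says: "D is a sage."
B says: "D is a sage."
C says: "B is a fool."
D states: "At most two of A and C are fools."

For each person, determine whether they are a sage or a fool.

A: sage, B: sage, C: fool, D: sage

Regardless of anyone's role, D's statement is true, so D is a sage.
With that fixed, A's statement is true, so A is a sage.
With that fixed, B's statement is true, so B is a sage.
With that fixed, C's statement is false, so C is a fool.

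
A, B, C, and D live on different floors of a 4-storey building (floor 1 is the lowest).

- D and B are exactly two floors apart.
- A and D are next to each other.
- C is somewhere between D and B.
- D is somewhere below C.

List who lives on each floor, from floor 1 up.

A, D, C, B

From clues 1–3: A is in {1,4}.
From clues 1–4: A → floor 1, D → floor 2, C → floor 3, B → floor 4.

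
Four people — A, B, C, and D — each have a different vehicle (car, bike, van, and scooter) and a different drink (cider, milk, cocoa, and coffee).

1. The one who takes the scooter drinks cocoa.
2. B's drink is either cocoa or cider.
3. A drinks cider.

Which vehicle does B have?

scooter

With clues 1–3, bike, car, and van are impossible for B's vehicle.
That leaves scooter.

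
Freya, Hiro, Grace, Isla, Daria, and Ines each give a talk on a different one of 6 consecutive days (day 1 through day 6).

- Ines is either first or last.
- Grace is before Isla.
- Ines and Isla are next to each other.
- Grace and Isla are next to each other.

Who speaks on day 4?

Grace

With clue 1, Ines is ruled out for day 4.
With clues 1–3, Isla is ruled out for day 4.
With clues 1–4, Daria, Freya, and Hiro are ruled out for day 4.
So day 4 is Grace.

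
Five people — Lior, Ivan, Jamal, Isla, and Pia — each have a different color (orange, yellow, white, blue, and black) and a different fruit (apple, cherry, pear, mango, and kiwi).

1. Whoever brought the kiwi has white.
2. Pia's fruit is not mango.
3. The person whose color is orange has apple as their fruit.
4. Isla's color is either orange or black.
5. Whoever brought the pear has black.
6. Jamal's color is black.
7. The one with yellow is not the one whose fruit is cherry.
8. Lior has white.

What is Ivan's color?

With clues 1–6, black and orange are impossible for Ivan's color.
With clues 1–8, blue and white are impossible for Ivan's color.
That leaves yellow.

yellow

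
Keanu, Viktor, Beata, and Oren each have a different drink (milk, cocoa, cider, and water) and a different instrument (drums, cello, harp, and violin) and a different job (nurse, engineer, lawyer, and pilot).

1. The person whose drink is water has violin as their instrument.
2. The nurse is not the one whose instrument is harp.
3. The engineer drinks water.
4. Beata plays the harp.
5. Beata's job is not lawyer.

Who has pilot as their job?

With clues 1–5, Keanu, Oren, and Viktor are impossible for the one with job pilot.
That leaves Beata.

Beata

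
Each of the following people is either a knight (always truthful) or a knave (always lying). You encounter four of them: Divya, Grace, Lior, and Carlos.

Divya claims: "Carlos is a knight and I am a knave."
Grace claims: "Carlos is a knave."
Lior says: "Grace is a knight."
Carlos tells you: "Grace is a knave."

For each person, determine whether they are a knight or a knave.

Divya: knave, Grace: knight, Lior: knight, Carlos: knave

Consider Divya. Suppose Divya is a knight.
Then Divya's own statement would have to be true, but it can't be — contradiction.
So Divya is a knave.
Consider Grace. Suppose Grace is a knave.
Then no assignment of the remaining roles makes every statement match its speaker's type — contradiction.
So Grace is a knight.
With that fixed, Lior's statement is true, so Lior is a knight.
With that fixed, Carlos's statement is false, so Carlos is a knave.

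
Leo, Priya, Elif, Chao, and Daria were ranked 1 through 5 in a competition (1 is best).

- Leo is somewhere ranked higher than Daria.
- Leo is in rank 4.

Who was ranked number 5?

With clue 1, Leo is ruled out for rank 5.
With clues 1–2, Chao, Elif, and Priya are ruled out for rank 5.
So rank 5 is Daria.

Daria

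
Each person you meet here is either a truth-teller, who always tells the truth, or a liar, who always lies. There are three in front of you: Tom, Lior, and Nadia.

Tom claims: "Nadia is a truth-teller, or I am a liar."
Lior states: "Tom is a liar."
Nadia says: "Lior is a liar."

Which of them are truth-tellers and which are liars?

Tom: truth-teller, Lior: liar, Nadia: truth-teller

Consider Tom. Suppose Tom is a liar.
Then Tom's own statement would have to be false, but it can't be — contradiction.
So Tom is a truth-teller.
With that fixed, Lior's statement is false, so Lior is a liar.
With that fixed, Nadia's statement is true, so Nadia is a truth-teller.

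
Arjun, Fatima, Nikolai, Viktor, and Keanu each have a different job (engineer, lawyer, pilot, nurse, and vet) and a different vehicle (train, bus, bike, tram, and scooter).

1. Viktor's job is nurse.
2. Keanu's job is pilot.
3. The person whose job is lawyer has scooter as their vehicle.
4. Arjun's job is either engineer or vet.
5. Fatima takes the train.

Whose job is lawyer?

Clue 1 rules out Viktor for the one with job lawyer.
With clues 1–2, Keanu is impossible for the one with job lawyer.
With clues 1–4, Arjun is impossible for the one with job lawyer.
With clues 1–5, Fatima is impossible for the one with job lawyer.
That leaves Nikolai.

Nikolai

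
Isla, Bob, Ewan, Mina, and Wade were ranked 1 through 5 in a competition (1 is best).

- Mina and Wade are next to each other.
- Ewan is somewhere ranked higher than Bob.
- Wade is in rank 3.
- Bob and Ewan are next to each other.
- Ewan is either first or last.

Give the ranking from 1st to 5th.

Ewan, Bob, Wade, Mina, Isla

From clues 1–2: Bob is in {2,3,4,5}.
From clues 1–3: Wade → rank 3.
From clues 1–4: Isla is in {1,5}.
From clues 1–5: Ewan → rank 1, Bob → rank 2, Mina → rank 4, Isla → rank 5.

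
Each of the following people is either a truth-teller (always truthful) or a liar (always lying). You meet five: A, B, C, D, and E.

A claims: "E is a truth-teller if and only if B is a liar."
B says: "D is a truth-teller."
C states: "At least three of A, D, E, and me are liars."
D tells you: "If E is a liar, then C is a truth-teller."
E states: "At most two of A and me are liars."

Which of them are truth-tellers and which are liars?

A: liar, B: truth-teller, C: liar, D: truth-teller, E: truth-teller

Regardless of anyone's role, E's statement is true, so E is a truth-teller.
With that fixed, D's statement is true, so D is a truth-teller.
With that fixed, B's statement is true, so B is a truth-teller.
With that fixed, C's statement is false, so C is a liar.
With that fixed, A's statement is false, so A is a liar.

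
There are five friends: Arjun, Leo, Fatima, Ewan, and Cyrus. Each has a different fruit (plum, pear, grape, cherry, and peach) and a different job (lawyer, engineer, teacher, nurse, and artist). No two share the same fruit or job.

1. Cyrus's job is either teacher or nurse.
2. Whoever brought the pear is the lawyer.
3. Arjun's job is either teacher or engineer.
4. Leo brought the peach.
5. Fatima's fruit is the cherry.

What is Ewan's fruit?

With clues 1–4, peach is impossible for Ewan's fruit.
With clues 1–5, cherry, grape, and plum are impossible for Ewan's fruit.
That leaves pear.

pear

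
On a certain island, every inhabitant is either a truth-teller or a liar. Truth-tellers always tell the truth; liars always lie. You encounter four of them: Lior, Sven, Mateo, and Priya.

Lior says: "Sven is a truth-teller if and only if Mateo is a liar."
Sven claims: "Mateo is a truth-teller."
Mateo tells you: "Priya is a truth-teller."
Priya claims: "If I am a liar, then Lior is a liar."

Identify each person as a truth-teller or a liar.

Lior: liar, Sven: truth-teller, Mateo: truth-teller, Priya: truth-teller

Consider Lior. Suppose Lior is a truth-teller.
Then no assignment of the remaining roles makes every statement match its speaker's type — contradiction.
So Lior is a liar.
With that fixed, Priya's statement is true, so Priya is a truth-teller.
With that fixed, Mateo's statement is true, so Mateo is a truth-teller.
With that fixed, Sven's statement is true, so Sven is a truth-teller.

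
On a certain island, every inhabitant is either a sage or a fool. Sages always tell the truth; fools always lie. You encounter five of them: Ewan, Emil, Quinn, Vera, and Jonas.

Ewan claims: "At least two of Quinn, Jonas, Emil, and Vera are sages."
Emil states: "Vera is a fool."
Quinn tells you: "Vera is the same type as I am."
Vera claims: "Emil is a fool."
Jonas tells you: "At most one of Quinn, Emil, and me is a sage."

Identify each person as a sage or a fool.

Ewan: sage, Emil: fool, Quinn: fool, Vera: sage, Jonas: sage

Consider Ewan. Suppose Ewan is a fool.
Then no assignment of the remaining roles makes every statement match its speaker's type — contradiction.
So Ewan is a sage.
Consider Emil. Suppose Emil is a sage.
Then no assignment of the remaining roles makes every statement match its speaker's type — contradiction.
So Emil is a fool.
With that fixed, Vera's statement is true, so Vera is a sage.
Consider Quinn. Suppose Quinn is a sage.
Then whichever role Jonas has, Jonas's statement has the wrong truth value — contradiction.
So Quinn is a fool.
With that fixed, Jonas's statement is true, so Jonas is a sage.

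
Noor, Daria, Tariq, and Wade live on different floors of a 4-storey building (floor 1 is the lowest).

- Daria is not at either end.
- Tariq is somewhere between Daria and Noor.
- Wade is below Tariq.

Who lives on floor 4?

With clue 1, Daria is ruled out for floor 4.
With clues 1–2, Tariq is ruled out for floor 4.
With clues 1–3, Wade is ruled out for floor 4.
So floor 4 is Noor.

Noor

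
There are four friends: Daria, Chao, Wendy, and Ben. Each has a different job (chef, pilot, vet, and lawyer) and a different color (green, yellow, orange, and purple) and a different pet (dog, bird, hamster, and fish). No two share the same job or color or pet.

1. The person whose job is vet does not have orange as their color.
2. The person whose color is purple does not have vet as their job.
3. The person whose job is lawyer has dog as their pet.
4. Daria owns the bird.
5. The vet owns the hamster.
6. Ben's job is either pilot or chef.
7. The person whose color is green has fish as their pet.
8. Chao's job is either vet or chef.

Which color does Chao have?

With clues 1–7, green is impossible for Chao's color.
With clues 1–8, orange and purple are impossible for Chao's color.
That leaves yellow.

yellow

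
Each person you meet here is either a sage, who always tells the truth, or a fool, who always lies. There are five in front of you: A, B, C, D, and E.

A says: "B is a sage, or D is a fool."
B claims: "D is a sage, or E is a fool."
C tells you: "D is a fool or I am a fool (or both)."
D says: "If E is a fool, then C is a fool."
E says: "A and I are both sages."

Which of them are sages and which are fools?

Consider A. Suppose A is a fool.
Then no assignment of the remaining roles makes every statement match its speaker's type — contradiction.
So A is a sage.
Consider B. Suppose B is a fool.
Then no assignment of the remaining roles makes every statement match its speaker's type — contradiction.
So B is a sage.
Consider C. Suppose C is a fool.
Then C's own statement would have to be false, but it can't be — contradiction.
So C is a sage.
Consider D. Suppose D is a sage.
Then C's statement comes out false, contradicting C being a sage.
So D is a fool.
Consider E. Suppose E is a sage.
Then B's statement comes out false, contradicting B being a sage.
So E is a fool.

A: sage, B: sage, C: sage, D: fool, E: fool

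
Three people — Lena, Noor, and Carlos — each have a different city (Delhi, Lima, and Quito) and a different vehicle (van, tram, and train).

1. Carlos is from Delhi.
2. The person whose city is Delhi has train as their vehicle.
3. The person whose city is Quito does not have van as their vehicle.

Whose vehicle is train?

Carlos

With clues 1–2, Lena and Noor are impossible for the one with vehicle train.
That leaves Carlos.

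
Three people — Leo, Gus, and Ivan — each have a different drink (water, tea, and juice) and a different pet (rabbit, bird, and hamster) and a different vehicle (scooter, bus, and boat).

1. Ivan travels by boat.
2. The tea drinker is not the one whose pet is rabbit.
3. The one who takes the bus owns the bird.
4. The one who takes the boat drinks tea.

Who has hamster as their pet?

With clues 1–4, Gus and Leo are impossible for the one with pet hamster.
That leaves Ivan.

Ivan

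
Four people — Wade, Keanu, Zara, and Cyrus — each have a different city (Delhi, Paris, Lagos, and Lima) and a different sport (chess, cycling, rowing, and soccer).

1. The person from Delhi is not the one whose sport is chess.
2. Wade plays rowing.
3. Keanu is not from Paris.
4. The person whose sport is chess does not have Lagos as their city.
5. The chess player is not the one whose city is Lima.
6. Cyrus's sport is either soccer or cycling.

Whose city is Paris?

Zara

With clues 1–3, Keanu is impossible for the one with city Paris.
With clues 1–5, Wade is impossible for the one with city Paris.
With clues 1–6, Cyrus is impossible for the one with city Paris.
That leaves Zara.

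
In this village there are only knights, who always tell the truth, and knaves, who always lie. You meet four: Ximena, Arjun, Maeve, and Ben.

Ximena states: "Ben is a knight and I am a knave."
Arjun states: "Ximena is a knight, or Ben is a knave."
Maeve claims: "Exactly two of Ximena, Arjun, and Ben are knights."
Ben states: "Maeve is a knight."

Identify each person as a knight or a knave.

Ximena: knave, Arjun: knight, Maeve: knave, Ben: knave

Consider Ximena. Suppose Ximena is a knight.
Then Ximena's own statement would have to be true, but it can't be — contradiction.
So Ximena is a knave.
Consider Arjun. Suppose Arjun is a knave.
Then no assignment of the remaining roles makes every statement match its speaker's type — contradiction.
So Arjun is a knight.
Consider Maeve. Suppose Maeve is a knight.
Then no assignment of the remaining roles makes every statement match its speaker's type — contradiction.
So Maeve is a knave.
With that fixed, Ben's statement is false, so Ben is a knave.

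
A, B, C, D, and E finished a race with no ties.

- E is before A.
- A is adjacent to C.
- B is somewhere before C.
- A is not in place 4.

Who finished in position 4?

With clues 1–2, E is ruled out for place 4.
With clues 1–3, B and D are ruled out for place 4.
With clues 1–4, A is ruled out for place 4.
So place 4 is C.

C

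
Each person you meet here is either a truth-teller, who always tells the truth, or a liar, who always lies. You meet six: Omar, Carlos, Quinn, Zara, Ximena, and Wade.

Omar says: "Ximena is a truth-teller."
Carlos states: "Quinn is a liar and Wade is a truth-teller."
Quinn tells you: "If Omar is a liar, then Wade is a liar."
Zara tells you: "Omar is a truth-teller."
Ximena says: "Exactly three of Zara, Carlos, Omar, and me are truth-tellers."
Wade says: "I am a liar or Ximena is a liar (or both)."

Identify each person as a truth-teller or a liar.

Consider Omar. Suppose Omar is a truth-teller.
Then no assignment of the remaining roles makes every statement match its speaker's type — contradiction.
So Omar is a liar.
With that fixed, Zara's statement is false, so Zara is a liar.
With that fixed, Ximena's statement is false, so Ximena is a liar.
With that fixed, Wade's statement is true, so Wade is a truth-teller.
With that fixed, Quinn's statement is false, so Quinn is a liar.
With that fixed, Carlos's statement is true, so Carlos is a truth-teller.

Omar: liar, Carlos: truth-teller, Quinn: liar, Zara: liar, Ximena: liar, Wade: truth-teller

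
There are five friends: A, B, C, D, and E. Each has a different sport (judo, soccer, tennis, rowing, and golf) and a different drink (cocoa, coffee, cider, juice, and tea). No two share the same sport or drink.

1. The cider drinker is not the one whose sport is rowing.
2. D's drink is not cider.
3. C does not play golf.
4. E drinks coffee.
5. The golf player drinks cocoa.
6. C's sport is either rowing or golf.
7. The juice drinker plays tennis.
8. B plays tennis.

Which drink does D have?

cocoa

With clues 1–2, cider is impossible for D's drink.
With clues 1–4, coffee is impossible for D's drink.
With clues 1–7, tea is impossible for D's drink.
With clues 1–8, juice is impossible for D's drink.
That leaves cocoa.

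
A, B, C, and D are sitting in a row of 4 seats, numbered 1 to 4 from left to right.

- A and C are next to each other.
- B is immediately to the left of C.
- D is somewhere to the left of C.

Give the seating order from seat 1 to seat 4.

From clues 1–2: A is in {3,4}.
From clues 1–3: D → seat 1, B → seat 2, C → seat 3, A → seat 4.

D, B, C, A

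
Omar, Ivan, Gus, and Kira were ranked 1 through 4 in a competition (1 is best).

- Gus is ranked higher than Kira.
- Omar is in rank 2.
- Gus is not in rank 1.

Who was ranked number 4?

With clue 1, Gus is ruled out for rank 4.
With clues 1–2, Omar is ruled out for rank 4.
With clues 1–3, Ivan is ruled out for rank 4.
So rank 4 is Kira.

Kira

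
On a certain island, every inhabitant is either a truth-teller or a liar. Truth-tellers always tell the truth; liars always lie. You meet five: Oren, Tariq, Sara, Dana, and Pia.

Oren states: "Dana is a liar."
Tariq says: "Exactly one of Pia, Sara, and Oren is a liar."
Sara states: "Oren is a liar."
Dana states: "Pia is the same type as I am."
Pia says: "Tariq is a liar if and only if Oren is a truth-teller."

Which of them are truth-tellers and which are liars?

Consider Oren. Suppose Oren is a truth-teller.
Then no assignment of the remaining roles makes every statement match its speaker's type — contradiction.
So Oren is a liar.
With that fixed, Sara's statement is true, so Sara is a truth-teller.
Consider Tariq. Suppose Tariq is a liar.
Then no assignment of the remaining roles makes every statement match its speaker's type — contradiction.
So Tariq is a truth-teller.
With that fixed, Pia's statement is true, so Pia is a truth-teller.
Consider Dana. Suppose Dana is a liar.
Then Oren's statement comes out true, contradicting Oren being a liar.
So Dana is a truth-teller.

Oren: liar, Tariq: truth-teller, Sara: truth-teller, Dana: truth-teller, Pia: truth-teller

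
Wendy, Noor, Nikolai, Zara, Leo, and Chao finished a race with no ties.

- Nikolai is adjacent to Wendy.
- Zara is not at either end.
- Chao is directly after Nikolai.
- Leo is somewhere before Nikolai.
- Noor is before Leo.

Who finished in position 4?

Wendy

With clues 1–4, Leo, Noor, and Zara are ruled out for place 4.
With clues 1–5, Chao and Nikolai are ruled out for place 4.
So place 4 is Wendy.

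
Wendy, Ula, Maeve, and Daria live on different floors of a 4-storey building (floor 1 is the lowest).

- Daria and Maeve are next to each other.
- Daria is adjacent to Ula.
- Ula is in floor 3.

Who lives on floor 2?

With clues 1–2, Wendy is ruled out for floor 2.
With clues 1–3, Maeve and Ula are ruled out for floor 2.
So floor 2 is Daria.

Daria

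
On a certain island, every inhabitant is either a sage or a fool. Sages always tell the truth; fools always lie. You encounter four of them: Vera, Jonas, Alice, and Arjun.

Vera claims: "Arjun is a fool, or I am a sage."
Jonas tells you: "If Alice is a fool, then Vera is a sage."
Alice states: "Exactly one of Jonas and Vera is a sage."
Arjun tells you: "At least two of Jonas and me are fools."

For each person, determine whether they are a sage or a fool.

Consider Vera. Suppose Vera is a fool.
Then no assignment of the remaining roles makes every statement match its speaker's type — contradiction.
So Vera is a sage.
With that fixed, Jonas's statement is true, so Jonas is a sage.
With that fixed, Alice's statement is false, so Alice is a fool.
With that fixed, Arjun's statement is false, so Arjun is a fool.

Vera: sage, Jonas: sage, Alice: fool, Arjun: fool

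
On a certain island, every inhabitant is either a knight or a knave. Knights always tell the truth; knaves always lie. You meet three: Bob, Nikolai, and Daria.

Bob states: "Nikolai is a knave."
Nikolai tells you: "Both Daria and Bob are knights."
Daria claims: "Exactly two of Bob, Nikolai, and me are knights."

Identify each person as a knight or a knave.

Bob: knight, Nikolai: knave, Daria: knave

Consider Bob. Suppose Bob is a knave.
Then no assignment of the remaining roles makes every statement match its speaker's type — contradiction.
So Bob is a knight.
Consider Nikolai. Suppose Nikolai is a knight.
Then Bob's statement comes out false, contradicting Bob being a knight.
So Nikolai is a knave.
Consider Daria. Suppose Daria is a knight.
Then Nikolai's statement comes out true, contradicting Nikolai being a knave.
So Daria is a knave.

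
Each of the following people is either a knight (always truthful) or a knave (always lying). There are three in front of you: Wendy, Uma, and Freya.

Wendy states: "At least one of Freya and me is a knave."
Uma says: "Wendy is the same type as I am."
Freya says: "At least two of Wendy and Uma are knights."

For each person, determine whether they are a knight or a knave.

Wendy: knight, Uma: knave, Freya: knave

Consider Wendy. Suppose Wendy is a knave.
Then Wendy's own statement would have to be false, but it can't be — contradiction.
So Wendy is a knight.
Consider Uma. Suppose Uma is a knight.
Then no assignment of the remaining roles makes every statement match its speaker's type — contradiction.
So Uma is a knave.
With that fixed, Freya's statement is false, so Freya is a knave.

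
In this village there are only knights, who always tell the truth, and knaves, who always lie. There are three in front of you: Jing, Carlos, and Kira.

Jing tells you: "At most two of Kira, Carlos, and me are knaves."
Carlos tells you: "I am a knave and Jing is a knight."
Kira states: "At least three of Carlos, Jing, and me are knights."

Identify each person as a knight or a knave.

Jing: knave, Carlos: knave, Kira: knave

Consider Jing. Suppose Jing is a knight.
Then whichever role Carlos has, Carlos's statement has the wrong truth value — contradiction.
So Jing is a knave.
With that fixed, Carlos's statement is false, so Carlos is a knave.
With that fixed, Kira's statement is false, so Kira is a knave.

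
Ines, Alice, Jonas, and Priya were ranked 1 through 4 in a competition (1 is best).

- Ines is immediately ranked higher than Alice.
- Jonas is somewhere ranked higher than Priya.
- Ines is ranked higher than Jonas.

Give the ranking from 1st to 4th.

From clue 1: Ines is in {1,2,3}.
From clues 1–2: Jonas is in {1,3}.
From clues 1–3: Ines → rank 1, Alice → rank 2, Jonas → rank 3, Priya → rank 4.

Ines, Alice, Jonas, Priya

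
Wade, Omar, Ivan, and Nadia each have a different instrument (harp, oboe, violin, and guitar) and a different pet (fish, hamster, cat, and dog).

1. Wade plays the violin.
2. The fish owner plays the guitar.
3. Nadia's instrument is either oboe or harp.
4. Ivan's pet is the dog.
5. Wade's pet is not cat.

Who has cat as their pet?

With clues 1–4, Ivan and Omar are impossible for the one with pet cat.
With clues 1–5, Wade is impossible for the one with pet cat.
That leaves Nadia.

Nadia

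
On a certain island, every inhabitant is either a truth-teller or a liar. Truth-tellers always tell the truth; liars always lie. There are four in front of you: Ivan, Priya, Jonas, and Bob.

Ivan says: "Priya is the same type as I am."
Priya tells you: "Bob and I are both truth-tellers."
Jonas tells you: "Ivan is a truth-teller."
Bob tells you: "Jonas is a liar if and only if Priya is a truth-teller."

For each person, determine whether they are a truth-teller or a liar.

Ivan: liar, Priya: truth-teller, Jonas: liar, Bob: truth-teller

Consider Ivan. Suppose Ivan is a truth-teller.
Then no assignment of the remaining roles makes every statement match its speaker's type — contradiction.
So Ivan is a liar.
With that fixed, Jonas's statement is false, so Jonas is a liar.
Consider Priya. Suppose Priya is a liar.
Then Ivan's statement comes out true, contradicting Ivan being a liar.
So Priya is a truth-teller.
With that fixed, Bob's statement is true, so Bob is a truth-teller.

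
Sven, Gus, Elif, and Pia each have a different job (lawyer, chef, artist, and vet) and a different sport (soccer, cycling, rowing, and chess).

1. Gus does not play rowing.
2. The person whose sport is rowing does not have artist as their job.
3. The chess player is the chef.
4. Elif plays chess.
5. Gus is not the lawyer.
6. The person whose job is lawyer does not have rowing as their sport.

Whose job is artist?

Gus

With clues 1–4, Elif is impossible for the one with job artist.
With clues 1–6, Pia and Sven are impossible for the one with job artist.
That leaves Gus.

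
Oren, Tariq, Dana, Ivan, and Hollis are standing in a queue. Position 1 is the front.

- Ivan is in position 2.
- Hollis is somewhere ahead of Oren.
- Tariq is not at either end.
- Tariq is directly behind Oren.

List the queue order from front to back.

Hollis, Ivan, Oren, Tariq, Dana

From clue 1: Ivan → position 2.
From clues 1–2: Oren is in {3,4,5}.
From clues 1–3: Tariq is in {3,4}.
From clues 1–4: Hollis → position 1, Oren → position 3, Tariq → position 4, Dana → position 5.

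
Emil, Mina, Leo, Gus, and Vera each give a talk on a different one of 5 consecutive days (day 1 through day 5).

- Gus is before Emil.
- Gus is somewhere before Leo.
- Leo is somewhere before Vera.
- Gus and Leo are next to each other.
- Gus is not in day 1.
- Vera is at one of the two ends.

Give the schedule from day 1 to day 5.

From clue 1: Emil is in {2,3,4,5}.
From clues 1–2: Gus is in {1,2,3}.
From clues 1–3: Gus is in {1,2}.
From clues 1–4: Leo is in {2,3}.
From clues 1–5: Mina → day 1, Gus → day 2, Leo → day 3.
From clues 1–6: Emil → day 4, Vera → day 5.

Mina, Gus, Leo, Emil, Vera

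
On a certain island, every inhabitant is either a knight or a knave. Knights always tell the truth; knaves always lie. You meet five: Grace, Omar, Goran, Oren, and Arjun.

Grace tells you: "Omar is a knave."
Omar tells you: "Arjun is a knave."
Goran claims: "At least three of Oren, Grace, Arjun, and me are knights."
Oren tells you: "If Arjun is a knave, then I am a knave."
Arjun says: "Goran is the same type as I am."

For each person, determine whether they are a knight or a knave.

Grace: knight, Omar: knave, Goran: knight, Oren: knight, Arjun: knight

Consider Grace. Suppose Grace is a knave.
Then no assignment of the remaining roles makes every statement match its speaker's type — contradiction.
So Grace is a knight.
Consider Omar. Suppose Omar is a knight.
Then Grace's statement comes out false, contradicting Grace being a knight.
So Omar is a knave.
Consider Goran. Suppose Goran is a knave.
Then whichever role Arjun has, Arjun's statement has the wrong truth value — contradiction.
So Goran is a knight.
Consider Oren. Suppose Oren is a knave.
Then Oren's own statement would have to be false, but it can't be — contradiction.
So Oren is a knight.
Consider Arjun. Suppose Arjun is a knave.
Then Omar's statement comes out true, contradicting Omar being a knave.
So Arjun is a knight.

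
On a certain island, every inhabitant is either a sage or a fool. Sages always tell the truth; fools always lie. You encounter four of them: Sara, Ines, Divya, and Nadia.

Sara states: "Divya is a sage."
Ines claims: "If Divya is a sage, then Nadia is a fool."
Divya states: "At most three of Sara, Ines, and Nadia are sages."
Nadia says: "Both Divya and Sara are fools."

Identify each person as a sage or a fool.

Sara: sage, Ines: sage, Divya: sage, Nadia: fool

Regardless of anyone's role, Divya's statement is true, so Divya is a sage.
With that fixed, Nadia's statement is false, so Nadia is a fool.
With that fixed, Sara's statement is true, so Sara is a sage.
With that fixed, Ines's statement is true, so Ines is a sage.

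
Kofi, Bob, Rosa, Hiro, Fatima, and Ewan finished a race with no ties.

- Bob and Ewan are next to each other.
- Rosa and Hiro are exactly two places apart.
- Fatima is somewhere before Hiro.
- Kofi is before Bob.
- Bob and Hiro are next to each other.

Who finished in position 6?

With clues 1–3, Fatima is ruled out for place 6.
With clues 1–4, Kofi and Rosa are ruled out for place 6.
With clues 1–5, Bob and Hiro are ruled out for place 6.
So place 6 is Ewan.

Ewan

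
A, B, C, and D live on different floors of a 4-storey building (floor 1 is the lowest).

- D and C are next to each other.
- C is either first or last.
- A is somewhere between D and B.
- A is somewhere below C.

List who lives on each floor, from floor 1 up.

B, A, D, C

From clues 1–2: C is in {1,4}.
From clues 1–3: A is in {2,3}.
From clues 1–4: B → floor 1, A → floor 2, D → floor 3, C → floor 4.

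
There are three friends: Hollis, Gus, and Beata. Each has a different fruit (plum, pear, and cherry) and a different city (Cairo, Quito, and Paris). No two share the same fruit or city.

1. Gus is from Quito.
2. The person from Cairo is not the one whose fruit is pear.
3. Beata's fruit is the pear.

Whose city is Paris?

Clue 1 rules out Gus for the one with city Paris.
With clues 1–3, Hollis is impossible for the one with city Paris.
That leaves Beata.

Beata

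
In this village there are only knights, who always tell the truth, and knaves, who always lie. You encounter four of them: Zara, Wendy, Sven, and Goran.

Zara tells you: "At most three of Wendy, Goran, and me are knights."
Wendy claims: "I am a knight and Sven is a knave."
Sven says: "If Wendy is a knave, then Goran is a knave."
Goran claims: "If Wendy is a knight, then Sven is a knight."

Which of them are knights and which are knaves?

Regardless of anyone's role, Zara's statement is true, so Zara is a knight.
Consider Wendy. Suppose Wendy is a knight.
Then no assignment of the remaining roles makes every statement match its speaker's type — contradiction.
So Wendy is a knave.
With that fixed, Goran's statement is true, so Goran is a knight.
With that fixed, Sven's statement is false, so Sven is a knave.

Zara: knight, Wendy: knave, Sven: knave, Goran: knight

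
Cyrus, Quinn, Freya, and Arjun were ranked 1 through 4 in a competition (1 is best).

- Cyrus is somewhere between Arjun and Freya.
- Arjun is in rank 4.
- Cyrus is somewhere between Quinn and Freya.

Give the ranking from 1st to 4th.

Freya, Cyrus, Quinn, Arjun

From clue 1: Cyrus is in {2,3}.
From clues 1–2: Arjun → rank 4.
From clues 1–3: Freya → rank 1, Cyrus → rank 2, Quinn → rank 3.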